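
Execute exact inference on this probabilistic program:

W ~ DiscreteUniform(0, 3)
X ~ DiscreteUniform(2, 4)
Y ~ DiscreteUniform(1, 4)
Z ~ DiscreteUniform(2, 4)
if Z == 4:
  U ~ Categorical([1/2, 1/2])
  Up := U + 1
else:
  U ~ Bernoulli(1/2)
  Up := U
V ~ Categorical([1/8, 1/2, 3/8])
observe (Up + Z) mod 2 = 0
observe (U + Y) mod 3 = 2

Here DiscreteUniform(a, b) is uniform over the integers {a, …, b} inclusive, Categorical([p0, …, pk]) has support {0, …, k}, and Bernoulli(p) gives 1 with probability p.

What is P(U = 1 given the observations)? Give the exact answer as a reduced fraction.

Enumerate traces; 180 have nonzero weight after conditioning:
  (W=0, X=2, Y=1, Z=3, U=1, V=0) weight 1/2304
  (W=0, X=2, Y=1, Z=3, U=1, V=1) weight 1/576
  (W=0, X=2, Y=1, Z=3, U=1, V=2) weight 1/768
  (W=0, X=2, Y=1, Z=4, U=1, V=0) weight 1/2304
  (W=0, X=2, Y=1, Z=4, U=1, V=1) weight 1/576
  (W=0, X=2, Y=1, Z=4, U=1, V=2) weight 1/768
  (W=0, X=2, Y=2, Z=2, U=0, V=0) weight 1/2304
  (W=0, X=2, Y=2, Z=2, U=0, V=1) weight 1/576
  … 172 more
Group by U:
  weight(U=0) = 1/24
  weight(U=1) = 1/6
Total weight = 1/24 + 1/6 = 5/24
P(U=0 | obs) = 1/24 / 5/24 = 1/5
P(U=1 | obs) = 1/6 / 5/24 = 4/5

P(U = 1 | obs) = 4/5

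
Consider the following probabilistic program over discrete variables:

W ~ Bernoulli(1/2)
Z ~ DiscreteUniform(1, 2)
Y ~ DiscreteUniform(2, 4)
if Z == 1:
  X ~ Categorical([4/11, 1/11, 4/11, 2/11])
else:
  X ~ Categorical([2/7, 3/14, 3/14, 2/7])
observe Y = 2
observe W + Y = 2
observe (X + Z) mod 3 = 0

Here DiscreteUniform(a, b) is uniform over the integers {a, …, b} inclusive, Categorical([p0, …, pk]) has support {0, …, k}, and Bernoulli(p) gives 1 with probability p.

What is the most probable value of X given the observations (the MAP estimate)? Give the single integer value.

argmax_v P(X = v | obs) = 2

Enumerate traces; 2 have nonzero weight after conditioning:
  (W=0, Z=1, Y=2, X=2) weight 1/33
  (W=0, Z=2, Y=2, X=1) weight 1/56
Group by X:
  weight(X=1) = 1/56
  weight(X=2) = 1/33
Total weight = 1/56 + 1/33 = 89/1848
P(X=1 | obs) = 1/56 / 89/1848 = 33/89
P(X=2 | obs) = 1/33 / 89/1848 = 56/89
argmax = 2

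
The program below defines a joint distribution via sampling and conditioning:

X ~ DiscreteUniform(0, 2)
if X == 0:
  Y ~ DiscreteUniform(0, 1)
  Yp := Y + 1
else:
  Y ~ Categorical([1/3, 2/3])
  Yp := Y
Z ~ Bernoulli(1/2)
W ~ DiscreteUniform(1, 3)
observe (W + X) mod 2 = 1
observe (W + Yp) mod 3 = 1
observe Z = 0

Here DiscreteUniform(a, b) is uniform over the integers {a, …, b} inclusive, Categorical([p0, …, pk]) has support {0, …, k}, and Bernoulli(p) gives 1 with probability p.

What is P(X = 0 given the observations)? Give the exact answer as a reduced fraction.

P(X = 0 | obs) = 1/3

Enumerate traces; 3 have nonzero weight after conditioning:
  (X=0, Y=0, Z=0, W=3) weight 1/36
  (X=2, Y=0, Z=0, W=1) weight 1/54
  (X=2, Y=1, Z=0, W=3) weight 1/27
Group by X:
  weight(X=0) = 1/36
  weight(X=2) = 1/18
Total weight = 1/36 + 1/18 = 1/12
P(X=0 | obs) = 1/36 / 1/12 = 1/3
P(X=2 | obs) = 1/18 / 1/12 = 2/3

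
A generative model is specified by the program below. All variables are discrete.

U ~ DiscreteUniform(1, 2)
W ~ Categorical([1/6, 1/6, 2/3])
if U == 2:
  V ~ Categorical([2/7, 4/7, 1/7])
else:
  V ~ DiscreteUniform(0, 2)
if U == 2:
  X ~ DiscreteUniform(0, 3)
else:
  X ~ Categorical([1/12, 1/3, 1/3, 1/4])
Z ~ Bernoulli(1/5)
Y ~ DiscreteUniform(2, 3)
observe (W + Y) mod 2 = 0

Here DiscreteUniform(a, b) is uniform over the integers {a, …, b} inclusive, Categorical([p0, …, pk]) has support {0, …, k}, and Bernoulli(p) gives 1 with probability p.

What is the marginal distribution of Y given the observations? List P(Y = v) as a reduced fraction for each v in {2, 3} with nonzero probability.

P(Y=2) = 5/6, P(Y=3) = 1/6

Enumerate traces; 144 have nonzero weight after conditioning:
  (U=1, W=0, V=0, X=0, Z=0, Y=2) weight 1/1080
  (U=1, W=0, V=0, X=0, Z=1, Y=2) weight 1/4320
  (U=1, W=0, V=0, X=1, Z=0, Y=2) weight 1/270
  (U=1, W=0, V=0, X=1, Z=1, Y=2) weight 1/1080
  (U=1, W=0, V=0, X=2, Z=0, Y=2) weight 1/270
  (U=1, W=0, V=0, X=2, Z=1, Y=2) weight 1/1080
  (U=1, W=0, V=0, X=3, Z=0, Y=2) weight 1/360
  (U=1, W=0, V=0, X=3, Z=1, Y=2) weight 1/1440
  (U=1, W=1, V=0, X=0, Z=0, Y=3) weight 1/1080
  … 135 more
Group by Y:
  weight(Y=2) = 5/12
  weight(Y=3) = 1/12
Total weight = 5/12 + 1/12 = 1/2
P(Y=2 | obs) = 5/12 / 1/2 = 5/6
P(Y=3 | obs) = 1/12 / 1/2 = 1/6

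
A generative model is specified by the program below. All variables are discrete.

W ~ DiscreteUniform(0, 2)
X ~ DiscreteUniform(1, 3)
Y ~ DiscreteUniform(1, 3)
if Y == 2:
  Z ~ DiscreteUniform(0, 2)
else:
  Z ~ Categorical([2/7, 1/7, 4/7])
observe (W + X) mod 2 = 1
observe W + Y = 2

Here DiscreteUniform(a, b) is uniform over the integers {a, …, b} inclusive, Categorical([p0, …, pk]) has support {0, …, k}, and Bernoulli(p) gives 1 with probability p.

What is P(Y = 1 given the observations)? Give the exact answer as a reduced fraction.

Enumerate traces; 9 have nonzero weight after conditioning:
  (W=0, X=1, Y=2, Z=0) weight 1/81
  (W=0, X=1, Y=2, Z=1) weight 1/81
  (W=0, X=1, Y=2, Z=2) weight 1/81
  (W=0, X=3, Y=2, Z=0) weight 1/81
  (W=0, X=3, Y=2, Z=1) weight 1/81
  (W=0, X=3, Y=2, Z=2) weight 1/81
  (W=1, X=2, Y=1, Z=0) weight 2/189
  (W=1, X=2, Y=1, Z=1) weight 1/189
  … 1 more
Group by Y:
  weight(Y=1) = 1/27
  weight(Y=2) = 2/27
Total weight = 1/27 + 2/27 = 1/9
P(Y=1 | obs) = 1/27 / 1/9 = 1/3
P(Y=2 | obs) = 2/27 / 1/9 = 2/3

P(Y = 1 | obs) = 1/3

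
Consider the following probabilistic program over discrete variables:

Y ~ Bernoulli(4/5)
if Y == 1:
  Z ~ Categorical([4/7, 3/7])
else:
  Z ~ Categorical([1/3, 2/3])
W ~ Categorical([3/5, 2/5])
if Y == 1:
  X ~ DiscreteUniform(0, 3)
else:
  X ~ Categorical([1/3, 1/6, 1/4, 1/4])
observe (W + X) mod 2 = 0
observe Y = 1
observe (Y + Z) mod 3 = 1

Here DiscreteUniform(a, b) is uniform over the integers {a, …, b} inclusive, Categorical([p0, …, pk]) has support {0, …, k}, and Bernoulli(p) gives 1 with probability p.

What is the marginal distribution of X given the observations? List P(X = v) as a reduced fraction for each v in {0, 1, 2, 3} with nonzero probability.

Enumerate traces; 4 have nonzero weight after conditioning:
  (Y=1, Z=0, W=0, X=0) weight 12/175
  (Y=1, Z=0, W=0, X=2) weight 12/175
  (Y=1, Z=0, W=1, X=1) weight 8/175
  (Y=1, Z=0, W=1, X=3) weight 8/175
Group by X:
  weight(X=0) = 12/175
  weight(X=1) = 8/175
  weight(X=2) = 12/175
  weight(X=3) = 8/175
Total weight = 12/175 + 8/175 + 12/175 + 8/175 = 8/35
P(X=0 | obs) = 12/175 / 8/35 = 3/10
P(X=1 | obs) = 8/175 / 8/35 = 1/5
P(X=2 | obs) = 12/175 / 8/35 = 3/10
P(X=3 | obs) = 8/175 / 8/35 = 1/5

P(X=0) = 3/10, P(X=1) = 1/5, P(X=2) = 3/10, P(X=3) = 1/5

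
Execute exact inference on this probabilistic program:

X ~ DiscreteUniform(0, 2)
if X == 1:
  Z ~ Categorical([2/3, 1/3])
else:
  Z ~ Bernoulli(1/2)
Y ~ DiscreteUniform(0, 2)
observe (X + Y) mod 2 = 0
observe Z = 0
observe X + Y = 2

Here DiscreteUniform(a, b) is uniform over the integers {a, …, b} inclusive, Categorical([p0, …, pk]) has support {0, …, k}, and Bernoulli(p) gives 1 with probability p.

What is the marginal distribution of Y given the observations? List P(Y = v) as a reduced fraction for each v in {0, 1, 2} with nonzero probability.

Enumerate traces; 3 have nonzero weight after conditioning:
  (X=0, Z=0, Y=2) weight 1/18
  (X=1, Z=0, Y=1) weight 2/27
  (X=2, Z=0, Y=0) weight 1/18
Group by Y:
  weight(Y=0) = 1/18
  weight(Y=1) = 2/27
  weight(Y=2) = 1/18
Total weight = 1/18 + 2/27 + 1/18 = 5/27
P(Y=0 | obs) = 1/18 / 5/27 = 3/10
P(Y=1 | obs) = 2/27 / 5/27 = 2/5
P(Y=2 | obs) = 1/18 / 5/27 = 3/10

P(Y=0) = 3/10, P(Y=1) = 2/5, P(Y=2) = 3/10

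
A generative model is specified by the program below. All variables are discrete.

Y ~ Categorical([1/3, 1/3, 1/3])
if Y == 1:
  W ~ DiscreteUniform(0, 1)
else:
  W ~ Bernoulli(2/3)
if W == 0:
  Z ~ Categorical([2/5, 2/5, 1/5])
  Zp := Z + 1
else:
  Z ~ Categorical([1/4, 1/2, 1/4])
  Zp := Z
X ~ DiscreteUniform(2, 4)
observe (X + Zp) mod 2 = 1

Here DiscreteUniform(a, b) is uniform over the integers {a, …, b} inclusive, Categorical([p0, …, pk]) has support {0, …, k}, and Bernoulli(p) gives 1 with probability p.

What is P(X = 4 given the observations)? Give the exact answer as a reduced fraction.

Enumerate traces; 27 have nonzero weight after conditioning:
  (Y=0, W=0, Z=0, X=2) weight 2/135
  (Y=0, W=0, Z=0, X=4) weight 2/135
  (Y=0, W=0, Z=1, X=3) weight 2/135
  (Y=0, W=0, Z=2, X=2) weight 1/135
  (Y=0, W=0, Z=2, X=4) weight 1/135
  (Y=0, W=1, Z=0, X=3) weight 1/54
  (Y=0, W=1, Z=1, X=2) weight 1/27
  (Y=0, W=1, Z=1, X=4) weight 1/27
  … 19 more
Group by X:
  weight(X=2) = 97/540
  weight(X=3) = 83/540
  weight(X=4) = 97/540
Total weight = 97/540 + 83/540 + 97/540 = 277/540
P(X=2 | obs) = 97/540 / 277/540 = 97/277
P(X=3 | obs) = 83/540 / 277/540 = 83/277
P(X=4 | obs) = 97/540 / 277/540 = 97/277

P(X = 4 | obs) = 97/277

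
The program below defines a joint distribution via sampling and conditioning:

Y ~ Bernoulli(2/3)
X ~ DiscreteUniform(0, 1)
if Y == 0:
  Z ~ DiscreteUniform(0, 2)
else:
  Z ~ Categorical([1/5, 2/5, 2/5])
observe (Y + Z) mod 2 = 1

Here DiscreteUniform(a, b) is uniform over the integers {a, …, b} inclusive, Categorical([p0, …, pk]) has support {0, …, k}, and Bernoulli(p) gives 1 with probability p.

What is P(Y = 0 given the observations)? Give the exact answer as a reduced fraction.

P(Y = 0 | obs) = 5/23

Enumerate traces; 6 have nonzero weight after conditioning:
  (Y=0, X=0, Z=1) weight 1/18
  (Y=0, X=1, Z=1) weight 1/18
  (Y=1, X=0, Z=0) weight 1/15
  (Y=1, X=0, Z=2) weight 2/15
  (Y=1, X=1, Z=0) weight 1/15
  (Y=1, X=1, Z=2) weight 2/15
Group by Y:
  weight(Y=0) = 1/9
  weight(Y=1) = 2/5
Total weight = 1/9 + 2/5 = 23/45
P(Y=0 | obs) = 1/9 / 23/45 = 5/23
P(Y=1 | obs) = 2/5 / 23/45 = 18/23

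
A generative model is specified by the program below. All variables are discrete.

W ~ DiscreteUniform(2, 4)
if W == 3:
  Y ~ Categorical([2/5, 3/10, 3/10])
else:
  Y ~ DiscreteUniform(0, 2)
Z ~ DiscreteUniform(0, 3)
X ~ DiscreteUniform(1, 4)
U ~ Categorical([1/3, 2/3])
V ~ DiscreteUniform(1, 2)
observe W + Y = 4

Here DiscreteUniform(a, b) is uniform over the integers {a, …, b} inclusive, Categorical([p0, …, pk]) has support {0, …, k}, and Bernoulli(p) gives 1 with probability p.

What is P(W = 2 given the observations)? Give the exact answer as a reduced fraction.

P(W = 2 | obs) = 10/29

Enumerate traces; 192 have nonzero weight after conditioning:
  (W=2, Y=2, Z=0, X=1, U=0, V=1) weight 1/864
  (W=2, Y=2, Z=0, X=1, U=0, V=2) weight 1/864
  (W=2, Y=2, Z=0, X=1, U=1, V=1) weight 1/432
  (W=2, Y=2, Z=0, X=1, U=1, V=2) weight 1/432
  (W=2, Y=2, Z=0, X=2, U=0, V=1) weight 1/864
  (W=2, Y=2, Z=0, X=2, U=0, V=2) weight 1/864
  (W=2, Y=2, Z=0, X=2, U=1, V=1) weight 1/432
  (W=2, Y=2, Z=0, X=2, U=1, V=2) weight 1/432
  (W=3, Y=1, Z=0, X=1, U=0, V=1) weight 1/960
  (W=4, Y=0, Z=0, X=1, U=0, V=1) weight 1/864
  … 182 more
Group by W:
  weight(W=2) = 1/9
  weight(W=3) = 1/10
  weight(W=4) = 1/9
Total weight = 1/9 + 1/10 + 1/9 = 29/90
P(W=2 | obs) = 1/9 / 29/90 = 10/29
P(W=3 | obs) = 1/10 / 29/90 = 9/29
P(W=4 | obs) = 1/9 / 29/90 = 10/29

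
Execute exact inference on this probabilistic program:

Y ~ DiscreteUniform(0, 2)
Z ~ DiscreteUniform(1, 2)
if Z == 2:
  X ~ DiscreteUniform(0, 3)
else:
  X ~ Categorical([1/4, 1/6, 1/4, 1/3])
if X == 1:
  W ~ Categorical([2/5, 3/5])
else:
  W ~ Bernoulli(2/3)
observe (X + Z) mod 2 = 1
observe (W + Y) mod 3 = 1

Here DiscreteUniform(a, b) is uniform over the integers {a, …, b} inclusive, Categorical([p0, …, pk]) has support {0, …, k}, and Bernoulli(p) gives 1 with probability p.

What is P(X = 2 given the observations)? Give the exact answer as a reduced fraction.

P(X = 2 | obs) = 1/4

Enumerate traces; 8 have nonzero weight after conditioning:
  (Y=0, Z=1, X=0, W=1) weight 1/36
  (Y=0, Z=1, X=2, W=1) weight 1/36
  (Y=0, Z=2, X=1, W=1) weight 1/40
  (Y=0, Z=2, X=3, W=1) weight 1/36
  (Y=1, Z=1, X=0, W=0) weight 1/72
  (Y=1, Z=1, X=2, W=0) weight 1/72
  (Y=1, Z=2, X=1, W=0) weight 1/60
  (Y=1, Z=2, X=3, W=0) weight 1/72
Group by X:
  weight(X=0) = 1/24
  weight(X=1) = 1/24
  weight(X=2) = 1/24
  weight(X=3) = 1/24
Total weight = 1/24 + 1/24 + 1/24 + 1/24 = 1/6
P(X=0 | obs) = 1/24 / 1/6 = 1/4
P(X=1 | obs) = 1/24 / 1/6 = 1/4
P(X=2 | obs) = 1/24 / 1/6 = 1/4
P(X=3 | obs) = 1/24 / 1/6 = 1/4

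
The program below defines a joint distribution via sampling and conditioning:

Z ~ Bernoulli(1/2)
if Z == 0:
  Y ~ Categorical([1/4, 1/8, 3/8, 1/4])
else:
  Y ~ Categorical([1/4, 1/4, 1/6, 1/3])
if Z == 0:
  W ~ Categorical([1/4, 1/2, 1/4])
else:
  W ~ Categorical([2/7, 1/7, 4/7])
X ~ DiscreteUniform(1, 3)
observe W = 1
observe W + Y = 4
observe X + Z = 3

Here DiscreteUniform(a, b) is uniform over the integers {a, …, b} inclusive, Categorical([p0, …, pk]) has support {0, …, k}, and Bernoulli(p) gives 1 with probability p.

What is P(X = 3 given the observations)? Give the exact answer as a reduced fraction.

P(X = 3 | obs) = 21/29

Enumerate traces; 2 have nonzero weight after conditioning:
  (Z=0, Y=3, W=1, X=3) weight 1/48
  (Z=1, Y=3, W=1, X=2) weight 1/126
Group by X:
  weight(X=2) = 1/126
  weight(X=3) = 1/48
Total weight = 1/126 + 1/48 = 29/1008
P(X=2 | obs) = 1/126 / 29/1008 = 8/29
P(X=3 | obs) = 1/48 / 29/1008 = 21/29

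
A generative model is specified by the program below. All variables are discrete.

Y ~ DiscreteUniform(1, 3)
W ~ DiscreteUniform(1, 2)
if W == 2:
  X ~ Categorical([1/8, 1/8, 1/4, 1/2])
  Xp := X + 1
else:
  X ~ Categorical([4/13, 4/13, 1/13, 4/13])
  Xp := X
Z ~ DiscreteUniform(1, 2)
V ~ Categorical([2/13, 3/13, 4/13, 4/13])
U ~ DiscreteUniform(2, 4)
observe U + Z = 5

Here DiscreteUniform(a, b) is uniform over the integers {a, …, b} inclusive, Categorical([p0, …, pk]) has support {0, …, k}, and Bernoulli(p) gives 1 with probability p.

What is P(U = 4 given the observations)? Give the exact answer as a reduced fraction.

P(U = 4 | obs) = 1/2

Enumerate traces; 192 have nonzero weight after conditioning:
  (Y=1, W=1, X=0, Z=1, V=0, U=4) weight 2/1521
  (Y=1, W=1, X=0, Z=1, V=1, U=4) weight 1/507
  (Y=1, W=1, X=0, Z=1, V=2, U=4) weight 4/1521
  (Y=1, W=1, X=0, Z=1, V=3, U=4) weight 4/1521
  (Y=1, W=1, X=0, Z=2, V=0, U=3) weight 2/1521
  (Y=1, W=1, X=0, Z=2, V=1, U=3) weight 1/507
  (Y=1, W=1, X=0, Z=2, V=2, U=3) weight 4/1521
  (Y=1, W=1, X=0, Z=2, V=3, U=3) weight 4/1521
  … 184 more
Group by U:
  weight(U=3) = 1/6
  weight(U=4) = 1/6
Total weight = 1/6 + 1/6 = 1/3
P(U=3 | obs) = 1/6 / 1/3 = 1/2
P(U=4 | obs) = 1/6 / 1/3 = 1/2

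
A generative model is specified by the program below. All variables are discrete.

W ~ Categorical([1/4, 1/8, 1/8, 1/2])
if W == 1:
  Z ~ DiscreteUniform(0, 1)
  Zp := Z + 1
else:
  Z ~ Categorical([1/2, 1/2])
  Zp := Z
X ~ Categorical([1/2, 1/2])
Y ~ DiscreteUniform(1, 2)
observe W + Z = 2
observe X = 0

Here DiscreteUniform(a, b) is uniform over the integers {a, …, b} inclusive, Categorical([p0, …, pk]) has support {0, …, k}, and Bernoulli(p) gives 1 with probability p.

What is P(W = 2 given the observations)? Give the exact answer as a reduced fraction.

P(W = 2 | obs) = 1/2

Enumerate traces; 4 have nonzero weight after conditioning:
  (W=1, Z=1, X=0, Y=1) weight 1/64
  (W=1, Z=1, X=0, Y=2) weight 1/64
  (W=2, Z=0, X=0, Y=1) weight 1/64
  (W=2, Z=0, X=0, Y=2) weight 1/64
Group by W:
  weight(W=1) = 1/32
  weight(W=2) = 1/32
Total weight = 1/32 + 1/32 = 1/16
P(W=1 | obs) = 1/32 / 1/16 = 1/2
P(W=2 | obs) = 1/32 / 1/16 = 1/2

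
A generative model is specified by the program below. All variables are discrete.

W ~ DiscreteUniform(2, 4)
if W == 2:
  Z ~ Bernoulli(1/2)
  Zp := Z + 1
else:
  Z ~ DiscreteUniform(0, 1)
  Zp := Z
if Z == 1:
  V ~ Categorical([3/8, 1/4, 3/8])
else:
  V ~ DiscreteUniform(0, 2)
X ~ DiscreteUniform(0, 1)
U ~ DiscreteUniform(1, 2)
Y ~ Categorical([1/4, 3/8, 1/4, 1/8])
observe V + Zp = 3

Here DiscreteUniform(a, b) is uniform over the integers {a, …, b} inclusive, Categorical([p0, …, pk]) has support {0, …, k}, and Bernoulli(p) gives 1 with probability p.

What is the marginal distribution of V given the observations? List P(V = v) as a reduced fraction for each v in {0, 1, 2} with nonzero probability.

Enumerate traces; 64 have nonzero weight after conditioning:
  (W=2, Z=0, V=2, X=0, U=1, Y=0) weight 1/288
  (W=2, Z=0, V=2, X=0, U=1, Y=1) weight 1/192
  (W=2, Z=0, V=2, X=0, U=1, Y=2) weight 1/288
  (W=2, Z=0, V=2, X=0, U=1, Y=3) weight 1/576
  (W=2, Z=0, V=2, X=0, U=2, Y=0) weight 1/288
  (W=2, Z=0, V=2, X=0, U=2, Y=1) weight 1/192
  (W=2, Z=0, V=2, X=0, U=2, Y=2) weight 1/288
  (W=2, Z=0, V=2, X=0, U=2, Y=3) weight 1/576
  (W=2, Z=1, V=1, X=0, U=1, Y=0) weight 1/384
  … 55 more
Group by V:
  weight(V=1) = 1/24
  weight(V=2) = 13/72
Total weight = 1/24 + 13/72 = 2/9
P(V=1 | obs) = 1/24 / 2/9 = 3/16
P(V=2 | obs) = 13/72 / 2/9 = 13/16

P(V=1) = 3/16, P(V=2) = 13/16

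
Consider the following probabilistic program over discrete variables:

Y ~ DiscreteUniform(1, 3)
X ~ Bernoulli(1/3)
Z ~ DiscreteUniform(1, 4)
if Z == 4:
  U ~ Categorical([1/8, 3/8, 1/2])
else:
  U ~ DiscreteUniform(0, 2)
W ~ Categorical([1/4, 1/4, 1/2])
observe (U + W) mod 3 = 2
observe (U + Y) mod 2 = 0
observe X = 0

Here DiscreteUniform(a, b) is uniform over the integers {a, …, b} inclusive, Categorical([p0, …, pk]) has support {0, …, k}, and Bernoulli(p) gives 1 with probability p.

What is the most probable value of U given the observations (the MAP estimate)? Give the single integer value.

Enumerate traces; 16 have nonzero weight after conditioning:
  (Y=1, X=0, Z=1, U=1, W=1) weight 1/216
  (Y=1, X=0, Z=2, U=1, W=1) weight 1/216
  (Y=1, X=0, Z=3, U=1, W=1) weight 1/216
  (Y=1, X=0, Z=4, U=1, W=1) weight 1/192
  (Y=2, X=0, Z=1, U=0, W=2) weight 1/108
  (Y=2, X=0, Z=1, U=2, W=0) weight 1/216
  (Y=2, X=0, Z=2, U=0, W=2) weight 1/108
  (Y=2, X=0, Z=2, U=2, W=0) weight 1/216
  … 8 more
Group by U:
  weight(U=0) = 1/32
  weight(U=1) = 11/288
  weight(U=2) = 1/48
Total weight = 1/32 + 11/288 + 1/48 = 13/144
P(U=0 | obs) = 1/32 / 13/144 = 9/26
P(U=1 | obs) = 11/288 / 13/144 = 11/26
P(U=2 | obs) = 1/48 / 13/144 = 3/13
argmax = 1

argmax_v P(U = v | obs) = 1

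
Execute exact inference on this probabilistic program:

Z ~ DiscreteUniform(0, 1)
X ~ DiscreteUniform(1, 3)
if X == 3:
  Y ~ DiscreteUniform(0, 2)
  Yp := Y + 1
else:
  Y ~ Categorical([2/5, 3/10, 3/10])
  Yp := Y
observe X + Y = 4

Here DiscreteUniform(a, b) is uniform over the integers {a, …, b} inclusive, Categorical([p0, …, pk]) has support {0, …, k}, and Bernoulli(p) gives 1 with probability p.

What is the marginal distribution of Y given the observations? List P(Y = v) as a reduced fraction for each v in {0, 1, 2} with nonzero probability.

Enumerate traces; 4 have nonzero weight after conditioning:
  (Z=0, X=2, Y=2) weight 1/20
  (Z=0, X=3, Y=1) weight 1/18
  (Z=1, X=2, Y=2) weight 1/20
  (Z=1, X=3, Y=1) weight 1/18
Group by Y:
  weight(Y=1) = 1/9
  weight(Y=2) = 1/10
Total weight = 1/9 + 1/10 = 19/90
P(Y=1 | obs) = 1/9 / 19/90 = 10/19
P(Y=2 | obs) = 1/10 / 19/90 = 9/19

P(Y=1) = 10/19, P(Y=2) = 9/19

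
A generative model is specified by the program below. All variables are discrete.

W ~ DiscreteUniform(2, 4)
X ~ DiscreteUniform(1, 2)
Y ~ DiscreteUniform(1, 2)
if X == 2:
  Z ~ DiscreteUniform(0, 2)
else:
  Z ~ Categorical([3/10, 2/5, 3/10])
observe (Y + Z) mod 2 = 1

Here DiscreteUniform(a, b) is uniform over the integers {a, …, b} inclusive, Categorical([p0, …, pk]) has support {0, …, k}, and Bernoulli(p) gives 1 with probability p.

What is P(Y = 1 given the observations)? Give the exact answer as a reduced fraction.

Enumerate traces; 18 have nonzero weight after conditioning:
  (W=2, X=1, Y=1, Z=0) weight 1/40
  (W=2, X=1, Y=1, Z=2) weight 1/40
  (W=2, X=1, Y=2, Z=1) weight 1/30
  (W=2, X=2, Y=1, Z=0) weight 1/36
  (W=2, X=2, Y=1, Z=2) weight 1/36
  (W=2, X=2, Y=2, Z=1) weight 1/36
  (W=3, X=1, Y=1, Z=0) weight 1/40
  (W=3, X=1, Y=1, Z=2) weight 1/40
  … 10 more
Group by Y:
  weight(Y=1) = 19/60
  weight(Y=2) = 11/60
Total weight = 19/60 + 11/60 = 1/2
P(Y=1 | obs) = 19/60 / 1/2 = 19/30
P(Y=2 | obs) = 11/60 / 1/2 = 11/30

P(Y = 1 | obs) = 19/30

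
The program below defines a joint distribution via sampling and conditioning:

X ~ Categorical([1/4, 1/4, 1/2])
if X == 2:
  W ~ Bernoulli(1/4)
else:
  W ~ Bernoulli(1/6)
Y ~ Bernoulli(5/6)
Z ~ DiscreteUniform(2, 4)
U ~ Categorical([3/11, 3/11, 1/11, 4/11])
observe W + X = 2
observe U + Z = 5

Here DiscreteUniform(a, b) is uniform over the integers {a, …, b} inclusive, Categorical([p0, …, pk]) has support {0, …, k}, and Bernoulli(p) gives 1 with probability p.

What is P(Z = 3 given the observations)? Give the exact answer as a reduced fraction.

Enumerate traces; 12 have nonzero weight after conditioning:
  (X=1, W=1, Y=0, Z=2, U=3) weight 1/1188
  (X=1, W=1, Y=0, Z=3, U=2) weight 1/4752
  (X=1, W=1, Y=0, Z=4, U=1) weight 1/1584
  (X=1, W=1, Y=1, Z=2, U=3) weight 5/1188
  (X=1, W=1, Y=1, Z=3, U=2) weight 5/4752
  (X=1, W=1, Y=1, Z=4, U=1) weight 5/1584
  (X=2, W=0, Y=0, Z=2, U=3) weight 1/132
  (X=2, W=0, Y=0, Z=3, U=2) weight 1/528
  … 4 more
Group by Z:
  weight(Z=2) = 5/99
  weight(Z=3) = 5/396
  weight(Z=4) = 5/132
Total weight = 5/99 + 5/396 + 5/132 = 10/99
P(Z=2 | obs) = 5/99 / 10/99 = 1/2
P(Z=3 | obs) = 5/396 / 10/99 = 1/8
P(Z=4 | obs) = 5/132 / 10/99 = 3/8

P(Z = 3 | obs) = 1/8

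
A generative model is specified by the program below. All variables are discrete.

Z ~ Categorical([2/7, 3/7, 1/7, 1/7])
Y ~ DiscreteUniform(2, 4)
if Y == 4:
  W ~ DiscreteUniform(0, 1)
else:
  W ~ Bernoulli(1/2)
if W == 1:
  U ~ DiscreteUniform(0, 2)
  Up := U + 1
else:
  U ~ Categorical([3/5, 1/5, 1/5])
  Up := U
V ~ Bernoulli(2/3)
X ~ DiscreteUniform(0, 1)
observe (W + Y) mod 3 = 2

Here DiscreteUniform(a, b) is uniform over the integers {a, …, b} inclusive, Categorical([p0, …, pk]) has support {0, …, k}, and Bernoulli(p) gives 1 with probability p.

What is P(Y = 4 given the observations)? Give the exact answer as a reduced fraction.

Enumerate traces; 96 have nonzero weight after conditioning:
  (Z=0, Y=2, W=0, U=0, V=0, X=0) weight 1/210
  (Z=0, Y=2, W=0, U=0, V=0, X=1) weight 1/210
  (Z=0, Y=2, W=0, U=0, V=1, X=0) weight 1/105
  (Z=0, Y=2, W=0, U=0, V=1, X=1) weight 1/105
  (Z=0, Y=2, W=0, U=1, V=0, X=0) weight 1/630
  (Z=0, Y=2, W=0, U=1, V=0, X=1) weight 1/630
  (Z=0, Y=2, W=0, U=1, V=1, X=0) weight 1/315
  (Z=0, Y=2, W=0, U=1, V=1, X=1) weight 1/315
  (Z=0, Y=4, W=1, U=0, V=0, X=0) weight 1/378
  … 87 more
Group by Y:
  weight(Y=2) = 1/6
  weight(Y=4) = 1/6
Total weight = 1/6 + 1/6 = 1/3
P(Y=2 | obs) = 1/6 / 1/3 = 1/2
P(Y=4 | obs) = 1/6 / 1/3 = 1/2

P(Y = 4 | obs) = 1/2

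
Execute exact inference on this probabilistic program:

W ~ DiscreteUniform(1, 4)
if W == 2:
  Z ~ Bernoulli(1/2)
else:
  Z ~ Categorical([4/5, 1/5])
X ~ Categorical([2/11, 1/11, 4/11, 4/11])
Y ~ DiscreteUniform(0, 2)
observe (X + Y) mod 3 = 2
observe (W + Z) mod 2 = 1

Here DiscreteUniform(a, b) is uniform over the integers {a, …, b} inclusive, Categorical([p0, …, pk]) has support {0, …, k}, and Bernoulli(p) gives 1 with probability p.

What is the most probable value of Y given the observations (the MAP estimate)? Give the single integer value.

Enumerate traces; 16 have nonzero weight after conditioning:
  (W=1, Z=0, X=0, Y=2) weight 2/165
  (W=1, Z=0, X=1, Y=1) weight 1/165
  (W=1, Z=0, X=2, Y=0) weight 4/165
  (W=1, Z=0, X=3, Y=2) weight 4/165
  (W=2, Z=1, X=0, Y=2) weight 1/132
  (W=2, Z=1, X=1, Y=1) weight 1/264
  (W=2, Z=1, X=2, Y=0) weight 1/66
  (W=2, Z=1, X=3, Y=2) weight 1/66
  … 8 more
Group by Y:
  weight(Y=0) = 23/330
  weight(Y=1) = 23/1320
  weight(Y=2) = 23/220
Total weight = 23/330 + 23/1320 + 23/220 = 23/120
P(Y=0 | obs) = 23/330 / 23/120 = 4/11
P(Y=1 | obs) = 23/1320 / 23/120 = 1/11
P(Y=2 | obs) = 23/220 / 23/120 = 6/11
argmax = 2

argmax_v P(Y = v | obs) = 2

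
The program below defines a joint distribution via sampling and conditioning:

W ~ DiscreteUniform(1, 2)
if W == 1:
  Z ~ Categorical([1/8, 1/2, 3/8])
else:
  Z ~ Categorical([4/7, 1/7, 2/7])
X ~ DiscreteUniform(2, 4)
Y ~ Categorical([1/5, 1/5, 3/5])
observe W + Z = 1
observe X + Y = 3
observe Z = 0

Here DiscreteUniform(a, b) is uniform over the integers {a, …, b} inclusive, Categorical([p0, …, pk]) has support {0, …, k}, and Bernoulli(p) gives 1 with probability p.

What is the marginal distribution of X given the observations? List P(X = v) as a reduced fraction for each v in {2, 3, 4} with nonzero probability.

Enumerate traces; 2 have nonzero weight after conditioning:
  (W=1, Z=0, X=2, Y=1) weight 1/240
  (W=1, Z=0, X=3, Y=0) weight 1/240
Group by X:
  weight(X=2) = 1/240
  weight(X=3) = 1/240
Total weight = 1/240 + 1/240 = 1/120
P(X=2 | obs) = 1/240 / 1/120 = 1/2
P(X=3 | obs) = 1/240 / 1/120 = 1/2

P(X=2) = 1/2, P(X=3) = 1/2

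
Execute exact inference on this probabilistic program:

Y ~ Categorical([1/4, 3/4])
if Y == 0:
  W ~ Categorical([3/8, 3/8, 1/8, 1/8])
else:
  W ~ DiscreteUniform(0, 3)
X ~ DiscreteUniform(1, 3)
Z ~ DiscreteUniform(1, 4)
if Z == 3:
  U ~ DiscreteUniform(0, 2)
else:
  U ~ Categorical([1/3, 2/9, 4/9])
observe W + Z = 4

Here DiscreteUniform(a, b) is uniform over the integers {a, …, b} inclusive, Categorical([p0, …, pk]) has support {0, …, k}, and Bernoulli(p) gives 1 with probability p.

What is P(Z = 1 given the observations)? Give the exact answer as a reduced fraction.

Enumerate traces; 72 have nonzero weight after conditioning:
  (Y=0, W=0, X=1, Z=4, U=0) weight 1/384
  (Y=0, W=0, X=1, Z=4, U=1) weight 1/576
  (Y=0, W=0, X=1, Z=4, U=2) weight 1/288
  (Y=0, W=0, X=2, Z=4, U=0) weight 1/384
  (Y=0, W=0, X=2, Z=4, U=1) weight 1/576
  (Y=0, W=0, X=2, Z=4, U=2) weight 1/288
  (Y=0, W=0, X=3, Z=4, U=0) weight 1/384
  (Y=0, W=0, X=3, Z=4, U=1) weight 1/576
  (Y=0, W=1, X=1, Z=3, U=0) weight 1/384
  (Y=0, W=2, X=1, Z=2, U=0) weight 1/1152
  … 62 more
Group by Z:
  weight(Z=1) = 7/128
  weight(Z=2) = 7/128
  weight(Z=3) = 9/128
  weight(Z=4) = 9/128
Total weight = 7/128 + 7/128 + 9/128 + 9/128 = 1/4
P(Z=1 | obs) = 7/128 / 1/4 = 7/32
P(Z=2 | obs) = 7/128 / 1/4 = 7/32
P(Z=3 | obs) = 9/128 / 1/4 = 9/32
P(Z=4 | obs) = 9/128 / 1/4 = 9/32

P(Z = 1 | obs) = 7/32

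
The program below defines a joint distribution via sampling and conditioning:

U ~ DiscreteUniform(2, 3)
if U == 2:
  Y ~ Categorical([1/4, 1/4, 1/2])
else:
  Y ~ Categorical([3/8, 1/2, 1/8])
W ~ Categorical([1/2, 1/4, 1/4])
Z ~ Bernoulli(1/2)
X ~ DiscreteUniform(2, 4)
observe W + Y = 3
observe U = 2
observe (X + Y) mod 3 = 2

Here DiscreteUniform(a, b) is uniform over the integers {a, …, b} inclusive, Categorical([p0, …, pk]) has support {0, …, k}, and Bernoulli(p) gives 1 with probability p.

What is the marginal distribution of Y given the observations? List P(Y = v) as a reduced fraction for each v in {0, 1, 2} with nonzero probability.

P(Y=1) = 1/3, P(Y=2) = 2/3

Enumerate traces; 4 have nonzero weight after conditioning:
  (U=2, Y=1, W=2, Z=0, X=4) weight 1/192
  (U=2, Y=1, W=2, Z=1, X=4) weight 1/192
  (U=2, Y=2, W=1, Z=0, X=3) weight 1/96
  (U=2, Y=2, W=1, Z=1, X=3) weight 1/96
Group by Y:
  weight(Y=1) = 1/96
  weight(Y=2) = 1/48
Total weight = 1/96 + 1/48 = 1/32
P(Y=1 | obs) = 1/96 / 1/32 = 1/3
P(Y=2 | obs) = 1/48 / 1/32 = 2/3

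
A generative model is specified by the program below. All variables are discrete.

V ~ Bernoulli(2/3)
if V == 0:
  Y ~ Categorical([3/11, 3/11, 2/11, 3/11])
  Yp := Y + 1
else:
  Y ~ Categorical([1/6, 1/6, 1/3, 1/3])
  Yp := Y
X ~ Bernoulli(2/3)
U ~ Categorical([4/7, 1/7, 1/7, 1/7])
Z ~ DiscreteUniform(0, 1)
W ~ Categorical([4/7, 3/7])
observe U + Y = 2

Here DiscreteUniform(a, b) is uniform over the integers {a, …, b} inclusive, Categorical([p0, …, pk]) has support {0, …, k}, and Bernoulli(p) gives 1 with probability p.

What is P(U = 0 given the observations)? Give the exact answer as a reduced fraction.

P(U = 0 | obs) = 14/19

Enumerate traces; 48 have nonzero weight after conditioning:
  (V=0, Y=0, X=0, U=2, Z=0, W=0) weight 2/1617
  (V=0, Y=0, X=0, U=2, Z=0, W=1) weight 1/1078
  (V=0, Y=0, X=0, U=2, Z=1, W=0) weight 2/1617
  (V=0, Y=0, X=0, U=2, Z=1, W=1) weight 1/1078
  (V=0, Y=0, X=1, U=2, Z=0, W=0) weight 4/1617
  (V=0, Y=0, X=1, U=2, Z=0, W=1) weight 1/539
  (V=0, Y=0, X=1, U=2, Z=1, W=0) weight 4/1617
  (V=0, Y=0, X=1, U=2, Z=1, W=1) weight 1/539
  (V=0, Y=1, X=0, U=1, Z=0, W=0) weight 2/1617
  (V=0, Y=2, X=0, U=0, Z=0, W=0) weight 16/4851
  … 38 more
Group by U:
  weight(U=0) = 16/99
  weight(U=1) = 20/693
  weight(U=2) = 20/693
Total weight = 16/99 + 20/693 + 20/693 = 152/693
P(U=0 | obs) = 16/99 / 152/693 = 14/19
P(U=1 | obs) = 20/693 / 152/693 = 5/38
P(U=2 | obs) = 20/693 / 152/693 = 5/38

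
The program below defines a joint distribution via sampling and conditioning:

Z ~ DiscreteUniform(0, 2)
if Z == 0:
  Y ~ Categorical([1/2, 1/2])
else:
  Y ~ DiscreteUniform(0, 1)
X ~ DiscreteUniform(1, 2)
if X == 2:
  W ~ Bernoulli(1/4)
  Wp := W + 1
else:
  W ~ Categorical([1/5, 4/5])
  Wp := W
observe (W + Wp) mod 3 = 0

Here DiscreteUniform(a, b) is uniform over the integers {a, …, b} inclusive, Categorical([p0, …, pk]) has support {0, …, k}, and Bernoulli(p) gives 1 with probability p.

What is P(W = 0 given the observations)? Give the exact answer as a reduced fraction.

P(W = 0 | obs) = 4/9

Enumerate traces; 12 have nonzero weight after conditioning:
  (Z=0, Y=0, X=1, W=0) weight 1/60
  (Z=0, Y=0, X=2, W=1) weight 1/48
  (Z=0, Y=1, X=1, W=0) weight 1/60
  (Z=0, Y=1, X=2, W=1) weight 1/48
  (Z=1, Y=0, X=1, W=0) weight 1/60
  (Z=1, Y=0, X=2, W=1) weight 1/48
  (Z=1, Y=1, X=1, W=0) weight 1/60
  (Z=1, Y=1, X=2, W=1) weight 1/48
  … 4 more
Group by W:
  weight(W=0) = 1/10
  weight(W=1) = 1/8
Total weight = 1/10 + 1/8 = 9/40
P(W=0 | obs) = 1/10 / 9/40 = 4/9
P(W=1 | obs) = 1/8 / 9/40 = 5/9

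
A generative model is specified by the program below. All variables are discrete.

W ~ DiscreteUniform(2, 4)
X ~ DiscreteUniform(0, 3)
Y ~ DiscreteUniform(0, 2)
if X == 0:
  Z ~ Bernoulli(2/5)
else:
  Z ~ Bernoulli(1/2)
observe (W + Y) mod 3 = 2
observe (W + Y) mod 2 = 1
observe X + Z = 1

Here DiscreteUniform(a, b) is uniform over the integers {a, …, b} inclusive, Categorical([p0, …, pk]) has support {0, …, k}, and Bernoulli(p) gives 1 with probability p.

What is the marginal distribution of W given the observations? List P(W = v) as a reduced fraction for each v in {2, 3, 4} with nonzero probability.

P(W=3) = 1/2, P(W=4) = 1/2

Enumerate traces; 4 have nonzero weight after conditioning:
  (W=3, X=0, Y=2, Z=1) weight 1/90
  (W=3, X=1, Y=2, Z=0) weight 1/72
  (W=4, X=0, Y=1, Z=1) weight 1/90
  (W=4, X=1, Y=1, Z=0) weight 1/72
Group by W:
  weight(W=3) = 1/40
  weight(W=4) = 1/40
Total weight = 1/40 + 1/40 = 1/20
P(W=3 | obs) = 1/40 / 1/20 = 1/2
P(W=4 | obs) = 1/40 / 1/20 = 1/2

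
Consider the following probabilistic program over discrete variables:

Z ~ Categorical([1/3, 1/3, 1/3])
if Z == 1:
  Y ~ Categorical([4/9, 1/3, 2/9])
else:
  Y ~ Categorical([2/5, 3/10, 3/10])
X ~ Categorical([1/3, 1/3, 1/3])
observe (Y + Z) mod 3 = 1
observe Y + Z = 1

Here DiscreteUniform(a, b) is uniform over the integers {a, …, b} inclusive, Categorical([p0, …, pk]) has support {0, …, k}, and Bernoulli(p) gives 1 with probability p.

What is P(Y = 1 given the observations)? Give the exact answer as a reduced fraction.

Enumerate traces; 6 have nonzero weight after conditioning:
  (Z=0, Y=1, X=0) weight 1/30
  (Z=0, Y=1, X=1) weight 1/30
  (Z=0, Y=1, X=2) weight 1/30
  (Z=1, Y=0, X=0) weight 4/81
  (Z=1, Y=0, X=1) weight 4/81
  (Z=1, Y=0, X=2) weight 4/81
Group by Y:
  weight(Y=0) = 4/27
  weight(Y=1) = 1/10
Total weight = 4/27 + 1/10 = 67/270
P(Y=0 | obs) = 4/27 / 67/270 = 40/67
P(Y=1 | obs) = 1/10 / 67/270 = 27/67

P(Y = 1 | obs) = 27/67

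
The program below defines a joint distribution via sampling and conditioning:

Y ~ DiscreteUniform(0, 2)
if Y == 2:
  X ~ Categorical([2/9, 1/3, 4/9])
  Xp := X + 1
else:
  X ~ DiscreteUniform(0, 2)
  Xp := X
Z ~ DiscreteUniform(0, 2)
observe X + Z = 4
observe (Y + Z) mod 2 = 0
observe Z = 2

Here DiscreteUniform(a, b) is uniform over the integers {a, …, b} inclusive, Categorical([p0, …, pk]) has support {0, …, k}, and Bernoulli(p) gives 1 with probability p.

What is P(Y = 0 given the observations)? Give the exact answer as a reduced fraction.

Enumerate traces; 2 have nonzero weight after conditioning:
  (Y=0, X=2, Z=2) weight 1/27
  (Y=2, X=2, Z=2) weight 4/81
Group by Y:
  weight(Y=0) = 1/27
  weight(Y=2) = 4/81
Total weight = 1/27 + 4/81 = 7/81
P(Y=0 | obs) = 1/27 / 7/81 = 3/7
P(Y=2 | obs) = 4/81 / 7/81 = 4/7

P(Y = 0 | obs) = 3/7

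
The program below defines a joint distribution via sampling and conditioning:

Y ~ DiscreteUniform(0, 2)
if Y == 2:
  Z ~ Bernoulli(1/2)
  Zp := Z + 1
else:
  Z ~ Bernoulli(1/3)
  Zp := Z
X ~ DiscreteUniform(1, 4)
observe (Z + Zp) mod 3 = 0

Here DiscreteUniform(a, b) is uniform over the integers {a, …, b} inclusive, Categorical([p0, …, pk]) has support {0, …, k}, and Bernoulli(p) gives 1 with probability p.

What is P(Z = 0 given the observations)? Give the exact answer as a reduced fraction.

P(Z = 0 | obs) = 8/11

Enumerate traces; 12 have nonzero weight after conditioning:
  (Y=0, Z=0, X=1) weight 1/18
  (Y=0, Z=0, X=2) weight 1/18
  (Y=0, Z=0, X=3) weight 1/18
  (Y=0, Z=0, X=4) weight 1/18
  (Y=1, Z=0, X=1) weight 1/18
  (Y=1, Z=0, X=2) weight 1/18
  (Y=1, Z=0, X=3) weight 1/18
  (Y=1, Z=0, X=4) weight 1/18
  (Y=2, Z=1, X=1) weight 1/24
  … 3 more
Group by Z:
  weight(Z=0) = 4/9
  weight(Z=1) = 1/6
Total weight = 4/9 + 1/6 = 11/18
P(Z=0 | obs) = 4/9 / 11/18 = 8/11
P(Z=1 | obs) = 1/6 / 11/18 = 3/11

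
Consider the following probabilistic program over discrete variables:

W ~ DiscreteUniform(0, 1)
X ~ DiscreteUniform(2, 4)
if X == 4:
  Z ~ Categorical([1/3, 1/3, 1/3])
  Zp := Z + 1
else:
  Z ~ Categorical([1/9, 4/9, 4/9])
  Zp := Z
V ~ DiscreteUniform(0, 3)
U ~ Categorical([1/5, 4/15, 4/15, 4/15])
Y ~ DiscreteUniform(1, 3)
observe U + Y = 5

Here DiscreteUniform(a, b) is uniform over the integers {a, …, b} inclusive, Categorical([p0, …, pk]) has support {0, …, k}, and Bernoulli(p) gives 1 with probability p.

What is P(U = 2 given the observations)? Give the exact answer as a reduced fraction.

P(U = 2 | obs) = 1/2

Enumerate traces; 144 have nonzero weight after conditioning:
  (W=0, X=2, Z=0, V=0, U=2, Y=3) weight 1/2430
  (W=0, X=2, Z=0, V=0, U=3, Y=2) weight 1/2430
  (W=0, X=2, Z=0, V=1, U=2, Y=3) weight 1/2430
  (W=0, X=2, Z=0, V=1, U=3, Y=2) weight 1/2430
  (W=0, X=2, Z=0, V=2, U=2, Y=3) weight 1/2430
  (W=0, X=2, Z=0, V=2, U=3, Y=2) weight 1/2430
  (W=0, X=2, Z=0, V=3, U=2, Y=3) weight 1/2430
  (W=0, X=2, Z=0, V=3, U=3, Y=2) weight 1/2430
  … 136 more
Group by U:
  weight(U=2) = 4/45
  weight(U=3) = 4/45
Total weight = 4/45 + 4/45 = 8/45
P(U=2 | obs) = 4/45 / 8/45 = 1/2
P(U=3 | obs) = 4/45 / 8/45 = 1/2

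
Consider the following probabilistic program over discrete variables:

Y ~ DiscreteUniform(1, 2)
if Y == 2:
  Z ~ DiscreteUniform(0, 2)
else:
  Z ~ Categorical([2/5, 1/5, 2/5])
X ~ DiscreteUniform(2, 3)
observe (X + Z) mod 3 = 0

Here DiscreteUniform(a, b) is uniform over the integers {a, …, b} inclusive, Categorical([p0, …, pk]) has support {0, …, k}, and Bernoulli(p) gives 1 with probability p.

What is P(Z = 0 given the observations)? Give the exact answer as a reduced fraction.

P(Z = 0 | obs) = 11/19

Enumerate traces; 4 have nonzero weight after conditioning:
  (Y=1, Z=0, X=3) weight 1/10
  (Y=1, Z=1, X=2) weight 1/20
  (Y=2, Z=0, X=3) weight 1/12
  (Y=2, Z=1, X=2) weight 1/12
Group by Z:
  weight(Z=0) = 11/60
  weight(Z=1) = 2/15
Total weight = 11/60 + 2/15 = 19/60
P(Z=0 | obs) = 11/60 / 19/60 = 11/19
P(Z=1 | obs) = 2/15 / 19/60 = 8/19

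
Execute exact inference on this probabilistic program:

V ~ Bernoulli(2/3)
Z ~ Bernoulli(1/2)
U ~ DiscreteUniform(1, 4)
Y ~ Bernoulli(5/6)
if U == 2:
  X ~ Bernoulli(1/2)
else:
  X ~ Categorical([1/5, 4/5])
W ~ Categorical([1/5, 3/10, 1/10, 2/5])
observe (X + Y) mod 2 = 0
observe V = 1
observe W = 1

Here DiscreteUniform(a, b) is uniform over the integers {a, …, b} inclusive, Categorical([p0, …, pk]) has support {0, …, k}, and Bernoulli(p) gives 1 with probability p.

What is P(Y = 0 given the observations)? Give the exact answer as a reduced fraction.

P(Y = 0 | obs) = 11/156

Enumerate traces; 16 have nonzero weight after conditioning:
  (V=1, Z=0, U=1, Y=0, X=0, W=1) weight 1/1200
  (V=1, Z=0, U=1, Y=1, X=1, W=1) weight 1/60
  (V=1, Z=0, U=2, Y=0, X=0, W=1) weight 1/480
  (V=1, Z=0, U=2, Y=1, X=1, W=1) weight 1/96
  (V=1, Z=0, U=3, Y=0, X=0, W=1) weight 1/1200
  (V=1, Z=0, U=3, Y=1, X=1, W=1) weight 1/60
  (V=1, Z=0, U=4, Y=0, X=0, W=1) weight 1/1200
  (V=1, Z=0, U=4, Y=1, X=1, W=1) weight 1/60
  … 8 more
Group by Y:
  weight(Y=0) = 11/1200
  weight(Y=1) = 29/240
Total weight = 11/1200 + 29/240 = 13/100
P(Y=0 | obs) = 11/1200 / 13/100 = 11/156
P(Y=1 | obs) = 29/240 / 13/100 = 145/156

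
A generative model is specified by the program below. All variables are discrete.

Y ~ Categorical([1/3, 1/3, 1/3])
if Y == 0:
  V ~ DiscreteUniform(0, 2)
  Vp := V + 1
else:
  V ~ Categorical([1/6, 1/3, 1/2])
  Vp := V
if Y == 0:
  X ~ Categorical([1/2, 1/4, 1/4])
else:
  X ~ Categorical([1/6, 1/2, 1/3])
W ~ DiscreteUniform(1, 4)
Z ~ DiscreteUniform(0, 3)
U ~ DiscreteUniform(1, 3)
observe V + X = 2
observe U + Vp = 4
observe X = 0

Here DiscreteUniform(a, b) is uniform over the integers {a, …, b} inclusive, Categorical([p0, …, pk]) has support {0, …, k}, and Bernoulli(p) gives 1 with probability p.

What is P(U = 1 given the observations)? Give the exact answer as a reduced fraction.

P(U = 1 | obs) = 1/2

Enumerate traces; 48 have nonzero weight after conditioning:
  (Y=0, V=2, X=0, W=1, Z=0, U=1) weight 1/864
  (Y=0, V=2, X=0, W=1, Z=1, U=1) weight 1/864
  (Y=0, V=2, X=0, W=1, Z=2, U=1) weight 1/864
  (Y=0, V=2, X=0, W=1, Z=3, U=1) weight 1/864
  (Y=0, V=2, X=0, W=2, Z=0, U=1) weight 1/864
  (Y=0, V=2, X=0, W=2, Z=1, U=1) weight 1/864
  (Y=0, V=2, X=0, W=2, Z=2, U=1) weight 1/864
  (Y=0, V=2, X=0, W=2, Z=3, U=1) weight 1/864
  (Y=1, V=2, X=0, W=1, Z=0, U=2) weight 1/1728
  … 39 more
Group by U:
  weight(U=1) = 1/54
  weight(U=2) = 1/54
Total weight = 1/54 + 1/54 = 1/27
P(U=1 | obs) = 1/54 / 1/27 = 1/2
P(U=2 | obs) = 1/54 / 1/27 = 1/2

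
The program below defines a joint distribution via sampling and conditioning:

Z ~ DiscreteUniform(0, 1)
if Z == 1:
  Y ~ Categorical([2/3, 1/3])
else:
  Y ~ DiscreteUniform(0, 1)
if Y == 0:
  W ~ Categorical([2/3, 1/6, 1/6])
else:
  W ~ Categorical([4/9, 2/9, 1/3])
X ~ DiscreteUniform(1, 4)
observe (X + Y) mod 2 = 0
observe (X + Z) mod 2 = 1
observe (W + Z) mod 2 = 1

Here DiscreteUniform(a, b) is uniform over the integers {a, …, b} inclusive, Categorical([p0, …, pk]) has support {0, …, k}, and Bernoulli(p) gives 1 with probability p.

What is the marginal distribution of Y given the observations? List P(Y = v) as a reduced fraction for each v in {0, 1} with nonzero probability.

P(Y=0) = 5/6, P(Y=1) = 1/6

Enumerate traces; 6 have nonzero weight after conditioning:
  (Z=0, Y=1, W=1, X=1) weight 1/72
  (Z=0, Y=1, W=1, X=3) weight 1/72
  (Z=1, Y=0, W=0, X=2) weight 1/18
  (Z=1, Y=0, W=0, X=4) weight 1/18
  (Z=1, Y=0, W=2, X=2) weight 1/72
  (Z=1, Y=0, W=2, X=4) weight 1/72
Group by Y:
  weight(Y=0) = 5/36
  weight(Y=1) = 1/36
Total weight = 5/36 + 1/36 = 1/6
P(Y=0 | obs) = 5/36 / 1/6 = 5/6
P(Y=1 | obs) = 1/36 / 1/6 = 1/6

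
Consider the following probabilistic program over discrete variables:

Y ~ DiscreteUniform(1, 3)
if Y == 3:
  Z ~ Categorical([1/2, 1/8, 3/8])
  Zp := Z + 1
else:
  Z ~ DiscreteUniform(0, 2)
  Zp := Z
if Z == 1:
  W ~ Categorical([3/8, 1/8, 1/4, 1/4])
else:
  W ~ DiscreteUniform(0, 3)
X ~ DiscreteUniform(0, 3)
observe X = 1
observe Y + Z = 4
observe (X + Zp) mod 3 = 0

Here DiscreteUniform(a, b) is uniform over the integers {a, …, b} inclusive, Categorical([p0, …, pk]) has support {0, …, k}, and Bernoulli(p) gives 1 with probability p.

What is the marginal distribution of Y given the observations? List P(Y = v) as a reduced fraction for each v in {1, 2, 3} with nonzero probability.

P(Y=2) = 8/11, P(Y=3) = 3/11

Enumerate traces; 8 have nonzero weight after conditioning:
  (Y=2, Z=2, W=0, X=1) weight 1/144
  (Y=2, Z=2, W=1, X=1) weight 1/144
  (Y=2, Z=2, W=2, X=1) weight 1/144
  (Y=2, Z=2, W=3, X=1) weight 1/144
  (Y=3, Z=1, W=0, X=1) weight 1/256
  (Y=3, Z=1, W=1, X=1) weight 1/768
  (Y=3, Z=1, W=2, X=1) weight 1/384
  (Y=3, Z=1, W=3, X=1) weight 1/384
Group by Y:
  weight(Y=2) = 1/36
  weight(Y=3) = 1/96
Total weight = 1/36 + 1/96 = 11/288
P(Y=2 | obs) = 1/36 / 11/288 = 8/11
P(Y=3 | obs) = 1/96 / 11/288 = 3/11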